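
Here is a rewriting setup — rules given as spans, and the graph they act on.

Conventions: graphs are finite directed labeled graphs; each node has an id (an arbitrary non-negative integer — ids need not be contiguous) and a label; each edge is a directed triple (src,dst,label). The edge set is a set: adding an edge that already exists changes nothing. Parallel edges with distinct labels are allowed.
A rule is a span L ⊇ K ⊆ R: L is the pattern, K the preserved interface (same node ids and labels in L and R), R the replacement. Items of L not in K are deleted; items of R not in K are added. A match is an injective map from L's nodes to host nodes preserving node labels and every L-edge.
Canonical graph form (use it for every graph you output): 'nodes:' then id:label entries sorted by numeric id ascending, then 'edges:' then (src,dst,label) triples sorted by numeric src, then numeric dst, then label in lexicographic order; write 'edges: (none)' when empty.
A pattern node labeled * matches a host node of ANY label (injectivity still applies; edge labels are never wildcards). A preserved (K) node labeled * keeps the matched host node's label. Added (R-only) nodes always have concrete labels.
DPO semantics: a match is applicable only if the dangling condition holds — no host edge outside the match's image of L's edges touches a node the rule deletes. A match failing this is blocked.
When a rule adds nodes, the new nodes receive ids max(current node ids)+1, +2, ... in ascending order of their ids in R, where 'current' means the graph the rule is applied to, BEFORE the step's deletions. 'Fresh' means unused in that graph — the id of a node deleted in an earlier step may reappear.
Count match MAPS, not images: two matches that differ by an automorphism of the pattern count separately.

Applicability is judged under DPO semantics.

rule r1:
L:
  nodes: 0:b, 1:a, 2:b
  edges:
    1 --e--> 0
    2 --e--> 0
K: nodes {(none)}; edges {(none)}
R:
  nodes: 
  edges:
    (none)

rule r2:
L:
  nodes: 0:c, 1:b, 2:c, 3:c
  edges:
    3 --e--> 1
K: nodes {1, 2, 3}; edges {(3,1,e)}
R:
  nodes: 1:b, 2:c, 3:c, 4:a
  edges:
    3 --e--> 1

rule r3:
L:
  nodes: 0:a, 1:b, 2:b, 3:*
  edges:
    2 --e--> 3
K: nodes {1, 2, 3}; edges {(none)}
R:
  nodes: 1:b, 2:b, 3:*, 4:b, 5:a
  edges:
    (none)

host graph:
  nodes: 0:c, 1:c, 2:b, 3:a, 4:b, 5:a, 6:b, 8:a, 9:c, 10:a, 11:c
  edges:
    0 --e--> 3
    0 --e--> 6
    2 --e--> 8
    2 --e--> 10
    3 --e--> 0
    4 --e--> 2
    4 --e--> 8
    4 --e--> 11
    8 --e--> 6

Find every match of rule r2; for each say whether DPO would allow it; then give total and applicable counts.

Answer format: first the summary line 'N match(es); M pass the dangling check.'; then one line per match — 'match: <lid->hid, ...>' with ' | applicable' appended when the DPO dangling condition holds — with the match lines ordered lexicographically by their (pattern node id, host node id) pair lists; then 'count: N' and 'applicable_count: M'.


6 match(es); 4 pass the dangling check.
match: 0->1, 1->6, 2->9, 3->0 | applicable
match: 0->1, 1->6, 2->11, 3->0 | applicable
match: 0->9, 1->6, 2->1, 3->0 | applicable
match: 0->9, 1->6, 2->11, 3->0 | applicable
match: 0->11, 1->6, 2->1, 3->0
match: 0->11, 1->6, 2->9, 3->0
count: 6
applicable_count: 4


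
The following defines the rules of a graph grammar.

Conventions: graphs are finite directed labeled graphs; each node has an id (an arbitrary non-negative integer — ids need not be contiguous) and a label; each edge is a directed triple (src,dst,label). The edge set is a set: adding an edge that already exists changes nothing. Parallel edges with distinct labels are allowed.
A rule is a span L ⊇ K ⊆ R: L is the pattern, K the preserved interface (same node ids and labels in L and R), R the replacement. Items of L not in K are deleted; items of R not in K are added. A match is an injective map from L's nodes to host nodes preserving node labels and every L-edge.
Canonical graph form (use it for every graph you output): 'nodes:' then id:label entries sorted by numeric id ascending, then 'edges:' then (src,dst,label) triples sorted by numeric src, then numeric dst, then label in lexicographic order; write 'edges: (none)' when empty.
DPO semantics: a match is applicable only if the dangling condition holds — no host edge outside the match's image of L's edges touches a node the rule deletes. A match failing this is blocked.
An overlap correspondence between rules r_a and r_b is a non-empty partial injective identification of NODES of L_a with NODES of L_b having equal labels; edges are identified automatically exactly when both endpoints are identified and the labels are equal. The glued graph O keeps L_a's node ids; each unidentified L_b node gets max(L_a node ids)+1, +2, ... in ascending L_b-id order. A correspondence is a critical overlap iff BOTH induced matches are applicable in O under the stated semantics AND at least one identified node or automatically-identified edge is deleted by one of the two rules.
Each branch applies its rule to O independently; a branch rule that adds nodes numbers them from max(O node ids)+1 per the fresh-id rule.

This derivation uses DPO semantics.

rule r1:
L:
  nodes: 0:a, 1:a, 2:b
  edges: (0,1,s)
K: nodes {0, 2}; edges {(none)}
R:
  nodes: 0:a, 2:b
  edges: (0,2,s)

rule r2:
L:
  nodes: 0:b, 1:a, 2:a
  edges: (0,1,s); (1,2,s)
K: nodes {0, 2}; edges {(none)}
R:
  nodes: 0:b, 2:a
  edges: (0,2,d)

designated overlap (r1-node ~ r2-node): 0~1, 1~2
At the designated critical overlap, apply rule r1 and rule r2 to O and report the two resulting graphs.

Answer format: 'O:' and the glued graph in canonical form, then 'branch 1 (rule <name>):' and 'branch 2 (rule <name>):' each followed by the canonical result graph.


O:
nodes: 0:a, 1:a, 2:b, 3:b
edges: (0,1,s); (3,0,s)
branch 1 (rule r1):
nodes: 0:a, 2:b, 3:b
edges: (0,2,s); (3,0,s)
branch 2 (rule r2):
nodes: 1:a, 2:b, 3:b
edges: (3,1,d)


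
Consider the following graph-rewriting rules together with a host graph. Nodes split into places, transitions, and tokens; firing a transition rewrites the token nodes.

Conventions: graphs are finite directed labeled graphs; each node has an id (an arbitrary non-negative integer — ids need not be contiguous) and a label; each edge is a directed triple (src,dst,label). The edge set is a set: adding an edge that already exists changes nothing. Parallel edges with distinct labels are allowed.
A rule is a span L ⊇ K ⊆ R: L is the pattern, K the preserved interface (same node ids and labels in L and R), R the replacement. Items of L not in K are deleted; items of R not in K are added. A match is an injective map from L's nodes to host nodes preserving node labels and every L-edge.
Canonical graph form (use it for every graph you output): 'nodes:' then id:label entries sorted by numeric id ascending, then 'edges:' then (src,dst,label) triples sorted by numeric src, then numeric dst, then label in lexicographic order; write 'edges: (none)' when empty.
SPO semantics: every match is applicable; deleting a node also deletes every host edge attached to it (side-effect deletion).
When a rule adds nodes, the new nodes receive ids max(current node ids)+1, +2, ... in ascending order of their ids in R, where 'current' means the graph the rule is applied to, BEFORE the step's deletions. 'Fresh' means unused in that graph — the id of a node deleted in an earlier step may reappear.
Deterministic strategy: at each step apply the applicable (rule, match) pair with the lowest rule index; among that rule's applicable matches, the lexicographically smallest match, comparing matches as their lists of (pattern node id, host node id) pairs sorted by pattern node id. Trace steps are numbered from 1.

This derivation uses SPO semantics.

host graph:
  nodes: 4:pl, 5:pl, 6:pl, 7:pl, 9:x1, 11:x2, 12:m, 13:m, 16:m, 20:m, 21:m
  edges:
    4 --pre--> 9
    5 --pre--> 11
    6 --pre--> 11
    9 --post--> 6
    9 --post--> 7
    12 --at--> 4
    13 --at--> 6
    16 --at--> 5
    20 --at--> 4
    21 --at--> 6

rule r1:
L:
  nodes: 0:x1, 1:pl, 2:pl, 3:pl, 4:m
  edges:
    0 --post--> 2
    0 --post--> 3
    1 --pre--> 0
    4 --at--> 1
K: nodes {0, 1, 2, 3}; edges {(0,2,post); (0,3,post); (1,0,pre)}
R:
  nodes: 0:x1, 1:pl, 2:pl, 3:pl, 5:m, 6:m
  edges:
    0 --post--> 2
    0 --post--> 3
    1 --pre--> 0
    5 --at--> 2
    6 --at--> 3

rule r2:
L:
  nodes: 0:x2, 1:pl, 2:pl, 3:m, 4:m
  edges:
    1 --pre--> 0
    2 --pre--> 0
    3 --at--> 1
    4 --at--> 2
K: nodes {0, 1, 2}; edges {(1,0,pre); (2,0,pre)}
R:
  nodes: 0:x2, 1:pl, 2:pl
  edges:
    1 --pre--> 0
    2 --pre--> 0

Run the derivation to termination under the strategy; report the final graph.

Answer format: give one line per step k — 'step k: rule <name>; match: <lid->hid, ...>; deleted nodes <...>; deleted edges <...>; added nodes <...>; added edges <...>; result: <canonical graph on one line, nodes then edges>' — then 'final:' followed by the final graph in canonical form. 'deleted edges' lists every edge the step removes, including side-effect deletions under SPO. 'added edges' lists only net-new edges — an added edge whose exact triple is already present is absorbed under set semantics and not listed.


step 1: rule r1; match: 0->9, 1->4, 2->6, 3->7, 4->12; deleted nodes 12; deleted edges (12,4,at); added nodes 22, 23; added edges (22,6,at); (23,7,at); result: nodes: 4:pl, 5:pl, 6:pl, 7:pl, 9:x1, 11:x2, 13:m, 16:m, 20:m, 21:m, 22:m, 23:m edges: (4,9,pre); (5,11,pre); (6,11,pre); (9,6,post); (9,7,post); (13,6,at); (16,5,at); (20,4,at); (21,6,at); (22,6,at); (23,7,at)
step 2: rule r1; match: 0->9, 1->4, 2->6, 3->7, 4->20; deleted nodes 20; deleted edges (20,4,at); added nodes 24, 25; added edges (24,6,at); (25,7,at); result: nodes: 4:pl, 5:pl, 6:pl, 7:pl, 9:x1, 11:x2, 13:m, 16:m, 21:m, 22:m, 23:m, 24:m, 25:m edges: (4,9,pre); (5,11,pre); (6,11,pre); (9,6,post); (9,7,post); (13,6,at); (16,5,at); (21,6,at); (22,6,at); (23,7,at); (24,6,at); (25,7,at)
step 3: rule r2; match: 0->11, 1->5, 2->6, 3->16, 4->13; deleted nodes 13, 16; deleted edges (13,6,at); (16,5,at); added nodes (none); added edges (none); result: nodes: 4:pl, 5:pl, 6:pl, 7:pl, 9:x1, 11:x2, 21:m, 22:m, 23:m, 24:m, 25:m edges: (4,9,pre); (5,11,pre); (6,11,pre); (9,6,post); (9,7,post); (21,6,at); (22,6,at); (23,7,at); (24,6,at); (25,7,at)
final:
nodes: 4:pl, 5:pl, 6:pl, 7:pl, 9:x1, 11:x2, 21:m, 22:m, 23:m, 24:m, 25:m
edges: (4,9,pre); (5,11,pre); (6,11,pre); (9,6,post); (9,7,post); (21,6,at); (22,6,at); (23,7,at); (24,6,at); (25,7,at)


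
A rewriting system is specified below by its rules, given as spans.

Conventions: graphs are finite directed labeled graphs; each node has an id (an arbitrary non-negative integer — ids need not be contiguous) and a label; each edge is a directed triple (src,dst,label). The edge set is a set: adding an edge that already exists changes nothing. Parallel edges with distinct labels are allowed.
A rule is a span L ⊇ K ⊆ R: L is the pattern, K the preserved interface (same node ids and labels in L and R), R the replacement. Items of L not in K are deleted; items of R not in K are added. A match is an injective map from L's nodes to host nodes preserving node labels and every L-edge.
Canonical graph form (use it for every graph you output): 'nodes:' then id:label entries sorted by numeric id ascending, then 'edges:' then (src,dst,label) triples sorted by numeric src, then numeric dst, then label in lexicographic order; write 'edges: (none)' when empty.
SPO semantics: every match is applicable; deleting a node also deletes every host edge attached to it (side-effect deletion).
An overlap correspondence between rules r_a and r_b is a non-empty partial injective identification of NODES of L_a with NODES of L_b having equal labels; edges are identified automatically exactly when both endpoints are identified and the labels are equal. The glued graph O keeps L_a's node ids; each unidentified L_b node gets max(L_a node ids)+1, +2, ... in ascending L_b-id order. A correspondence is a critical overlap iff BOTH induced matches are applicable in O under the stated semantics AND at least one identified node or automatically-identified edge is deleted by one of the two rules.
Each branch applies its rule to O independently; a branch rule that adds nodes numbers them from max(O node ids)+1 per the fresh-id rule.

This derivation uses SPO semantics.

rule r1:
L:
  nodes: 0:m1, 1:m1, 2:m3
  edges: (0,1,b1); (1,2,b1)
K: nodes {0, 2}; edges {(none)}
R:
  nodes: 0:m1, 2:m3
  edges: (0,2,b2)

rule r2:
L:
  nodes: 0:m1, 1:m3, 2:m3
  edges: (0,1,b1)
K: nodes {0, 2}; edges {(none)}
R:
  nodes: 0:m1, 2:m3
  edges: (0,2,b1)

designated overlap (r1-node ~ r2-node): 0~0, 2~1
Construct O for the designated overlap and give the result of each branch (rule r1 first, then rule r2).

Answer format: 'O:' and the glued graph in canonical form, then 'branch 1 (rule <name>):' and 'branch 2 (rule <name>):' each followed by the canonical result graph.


O:
nodes: 0:m1, 1:m1, 2:m3, 3:m3
edges: (0,1,b1); (0,2,b1); (1,2,b1)
branch 1 (rule r1):
nodes: 0:m1, 2:m3, 3:m3
edges: (0,2,b1); (0,2,b2)
branch 2 (rule r2):
nodes: 0:m1, 1:m1, 3:m3
edges: (0,1,b1); (0,3,b1)


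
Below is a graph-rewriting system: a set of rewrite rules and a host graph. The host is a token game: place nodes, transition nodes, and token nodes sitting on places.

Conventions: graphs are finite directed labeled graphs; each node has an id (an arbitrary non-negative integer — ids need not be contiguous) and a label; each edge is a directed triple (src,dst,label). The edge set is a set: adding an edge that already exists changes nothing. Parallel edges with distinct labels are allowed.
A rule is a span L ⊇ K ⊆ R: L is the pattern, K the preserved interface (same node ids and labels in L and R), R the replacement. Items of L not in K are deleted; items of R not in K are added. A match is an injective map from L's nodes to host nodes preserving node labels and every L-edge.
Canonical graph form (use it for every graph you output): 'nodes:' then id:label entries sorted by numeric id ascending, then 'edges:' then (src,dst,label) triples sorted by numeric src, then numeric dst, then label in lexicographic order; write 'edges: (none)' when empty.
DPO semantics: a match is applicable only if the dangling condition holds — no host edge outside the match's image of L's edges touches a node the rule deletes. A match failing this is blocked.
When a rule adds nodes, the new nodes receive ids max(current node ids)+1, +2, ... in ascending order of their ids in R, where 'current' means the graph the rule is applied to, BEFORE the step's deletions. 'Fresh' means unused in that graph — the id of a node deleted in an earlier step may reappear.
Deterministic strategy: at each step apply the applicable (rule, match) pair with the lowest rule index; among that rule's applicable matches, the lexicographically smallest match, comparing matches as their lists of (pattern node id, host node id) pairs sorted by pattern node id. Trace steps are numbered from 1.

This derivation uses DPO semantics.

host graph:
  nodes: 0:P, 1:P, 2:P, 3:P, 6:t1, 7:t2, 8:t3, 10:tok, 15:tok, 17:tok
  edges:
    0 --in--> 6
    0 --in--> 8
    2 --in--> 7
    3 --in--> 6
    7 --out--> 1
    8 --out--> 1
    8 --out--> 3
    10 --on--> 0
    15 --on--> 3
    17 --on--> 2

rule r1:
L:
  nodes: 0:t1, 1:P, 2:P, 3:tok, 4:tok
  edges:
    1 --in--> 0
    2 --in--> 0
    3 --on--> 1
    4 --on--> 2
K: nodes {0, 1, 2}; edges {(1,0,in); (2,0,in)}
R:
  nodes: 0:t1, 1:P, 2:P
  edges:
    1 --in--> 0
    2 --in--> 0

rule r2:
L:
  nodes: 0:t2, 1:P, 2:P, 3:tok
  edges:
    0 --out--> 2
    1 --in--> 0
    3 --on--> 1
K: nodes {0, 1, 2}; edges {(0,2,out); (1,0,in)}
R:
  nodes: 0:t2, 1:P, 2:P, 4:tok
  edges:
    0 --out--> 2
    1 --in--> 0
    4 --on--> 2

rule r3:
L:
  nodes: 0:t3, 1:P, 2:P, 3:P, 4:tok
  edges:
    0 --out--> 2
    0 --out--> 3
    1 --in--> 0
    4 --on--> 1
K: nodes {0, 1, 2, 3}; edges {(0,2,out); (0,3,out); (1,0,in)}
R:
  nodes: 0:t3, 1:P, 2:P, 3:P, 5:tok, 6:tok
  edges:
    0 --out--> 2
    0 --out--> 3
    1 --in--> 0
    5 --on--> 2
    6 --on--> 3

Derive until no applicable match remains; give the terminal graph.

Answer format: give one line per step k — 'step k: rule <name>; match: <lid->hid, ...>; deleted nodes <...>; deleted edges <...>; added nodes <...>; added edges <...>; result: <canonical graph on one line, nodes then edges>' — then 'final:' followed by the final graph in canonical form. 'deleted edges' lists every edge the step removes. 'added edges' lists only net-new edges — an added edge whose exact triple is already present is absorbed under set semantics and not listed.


step 1: rule r1; match: 0->6, 1->0, 2->3, 3->10, 4->15; deleted nodes 10, 15; deleted edges (10,0,on); (15,3,on); added nodes (none); added edges (none); result: nodes: 0:P, 1:P, 2:P, 3:P, 6:t1, 7:t2, 8:t3, 17:tok edges: (0,6,in); (0,8,in); (2,7,in); (3,6,in); (7,1,out); (8,1,out); (8,3,out); (17,2,on)
step 2: rule r2; match: 0->7, 1->2, 2->1, 3->17; deleted nodes 17; deleted edges (17,2,on); added nodes 18; added edges (18,1,on); result: nodes: 0:P, 1:P, 2:P, 3:P, 6:t1, 7:t2, 8:t3, 18:tok edges: (0,6,in); (0,8,in); (2,7,in); (3,6,in); (7,1,out); (8,1,out); (8,3,out); (18,1,on)
final:
nodes: 0:P, 1:P, 2:P, 3:P, 6:t1, 7:t2, 8:t3, 18:tok
edges: (0,6,in); (0,8,in); (2,7,in); (3,6,in); (7,1,out); (8,1,out); (8,3,out); (18,1,on)


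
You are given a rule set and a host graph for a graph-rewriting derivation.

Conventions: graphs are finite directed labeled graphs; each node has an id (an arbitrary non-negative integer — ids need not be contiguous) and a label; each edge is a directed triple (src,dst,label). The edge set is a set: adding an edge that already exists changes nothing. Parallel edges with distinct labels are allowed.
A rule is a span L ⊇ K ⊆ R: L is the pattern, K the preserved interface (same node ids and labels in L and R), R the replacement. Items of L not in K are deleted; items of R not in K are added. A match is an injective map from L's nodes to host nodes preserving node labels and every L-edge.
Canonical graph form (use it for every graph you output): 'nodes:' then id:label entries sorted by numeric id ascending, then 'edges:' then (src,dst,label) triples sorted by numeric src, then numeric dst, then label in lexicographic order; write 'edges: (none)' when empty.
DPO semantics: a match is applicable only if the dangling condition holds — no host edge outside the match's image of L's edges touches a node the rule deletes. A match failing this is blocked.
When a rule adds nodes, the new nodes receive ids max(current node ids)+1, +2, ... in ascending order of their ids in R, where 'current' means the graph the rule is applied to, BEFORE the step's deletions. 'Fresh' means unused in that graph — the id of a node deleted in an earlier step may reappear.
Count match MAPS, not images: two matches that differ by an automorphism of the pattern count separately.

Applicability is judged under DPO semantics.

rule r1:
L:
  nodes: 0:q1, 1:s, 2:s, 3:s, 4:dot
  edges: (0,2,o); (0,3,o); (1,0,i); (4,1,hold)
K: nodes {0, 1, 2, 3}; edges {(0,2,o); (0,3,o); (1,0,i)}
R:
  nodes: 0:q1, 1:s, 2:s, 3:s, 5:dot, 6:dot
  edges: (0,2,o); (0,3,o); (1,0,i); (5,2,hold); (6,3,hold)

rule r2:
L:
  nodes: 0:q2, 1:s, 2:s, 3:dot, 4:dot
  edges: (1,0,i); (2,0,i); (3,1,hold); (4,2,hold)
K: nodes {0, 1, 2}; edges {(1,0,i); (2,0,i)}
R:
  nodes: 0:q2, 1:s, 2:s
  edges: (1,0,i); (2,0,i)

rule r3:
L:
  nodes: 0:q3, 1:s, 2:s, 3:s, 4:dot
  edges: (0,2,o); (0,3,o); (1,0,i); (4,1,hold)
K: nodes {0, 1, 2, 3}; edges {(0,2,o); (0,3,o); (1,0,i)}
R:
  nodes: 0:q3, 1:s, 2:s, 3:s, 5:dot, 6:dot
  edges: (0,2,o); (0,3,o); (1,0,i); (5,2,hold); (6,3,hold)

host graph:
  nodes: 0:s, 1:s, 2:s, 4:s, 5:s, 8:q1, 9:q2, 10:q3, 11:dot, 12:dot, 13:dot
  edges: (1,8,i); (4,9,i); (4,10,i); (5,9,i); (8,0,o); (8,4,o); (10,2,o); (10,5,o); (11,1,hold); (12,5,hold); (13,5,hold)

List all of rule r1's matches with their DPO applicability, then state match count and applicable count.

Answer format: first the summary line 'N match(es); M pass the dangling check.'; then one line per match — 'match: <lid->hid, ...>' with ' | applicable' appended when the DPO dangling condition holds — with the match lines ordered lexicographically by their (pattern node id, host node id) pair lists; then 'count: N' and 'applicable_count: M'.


2 match(es); 2 pass the dangling check.
match: 0->8, 1->1, 2->0, 3->4, 4->11 | applicable
match: 0->8, 1->1, 2->4, 3->0, 4->11 | applicable
count: 2
applicable_count: 2


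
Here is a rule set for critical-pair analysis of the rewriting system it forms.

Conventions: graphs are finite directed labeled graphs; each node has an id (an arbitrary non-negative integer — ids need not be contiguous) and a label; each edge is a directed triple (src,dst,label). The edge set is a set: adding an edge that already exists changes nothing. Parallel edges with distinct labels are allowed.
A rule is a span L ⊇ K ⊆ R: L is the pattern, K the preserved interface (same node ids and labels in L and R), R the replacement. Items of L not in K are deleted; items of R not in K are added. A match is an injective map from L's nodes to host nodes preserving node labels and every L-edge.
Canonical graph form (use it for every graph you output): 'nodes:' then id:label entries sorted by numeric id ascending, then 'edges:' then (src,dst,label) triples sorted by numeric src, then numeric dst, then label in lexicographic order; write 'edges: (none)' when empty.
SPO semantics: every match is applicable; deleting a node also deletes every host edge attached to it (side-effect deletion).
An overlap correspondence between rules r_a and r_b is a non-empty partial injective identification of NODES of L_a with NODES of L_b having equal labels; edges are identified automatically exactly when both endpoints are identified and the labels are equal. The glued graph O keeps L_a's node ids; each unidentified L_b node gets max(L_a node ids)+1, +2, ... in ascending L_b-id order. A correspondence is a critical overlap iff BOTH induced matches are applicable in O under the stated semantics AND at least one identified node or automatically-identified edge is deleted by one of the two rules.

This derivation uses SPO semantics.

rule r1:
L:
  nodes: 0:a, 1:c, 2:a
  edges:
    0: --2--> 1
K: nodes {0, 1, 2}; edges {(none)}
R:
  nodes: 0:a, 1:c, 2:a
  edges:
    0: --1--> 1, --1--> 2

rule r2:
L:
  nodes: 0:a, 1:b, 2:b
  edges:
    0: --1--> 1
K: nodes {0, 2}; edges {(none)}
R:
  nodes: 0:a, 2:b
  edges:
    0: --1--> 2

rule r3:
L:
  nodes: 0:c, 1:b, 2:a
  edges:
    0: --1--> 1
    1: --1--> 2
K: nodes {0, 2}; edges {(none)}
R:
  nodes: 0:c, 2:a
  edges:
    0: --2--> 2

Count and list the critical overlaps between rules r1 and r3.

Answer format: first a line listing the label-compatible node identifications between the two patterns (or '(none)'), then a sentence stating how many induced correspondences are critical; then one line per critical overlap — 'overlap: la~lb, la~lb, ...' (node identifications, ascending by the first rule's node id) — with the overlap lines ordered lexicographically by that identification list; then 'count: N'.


label-compatible node identifications between L(r1) and L(r3): 0~2, 1~0, 2~2
0 of the induced correspondences are critical overlaps of r1 and r3.
count: 0


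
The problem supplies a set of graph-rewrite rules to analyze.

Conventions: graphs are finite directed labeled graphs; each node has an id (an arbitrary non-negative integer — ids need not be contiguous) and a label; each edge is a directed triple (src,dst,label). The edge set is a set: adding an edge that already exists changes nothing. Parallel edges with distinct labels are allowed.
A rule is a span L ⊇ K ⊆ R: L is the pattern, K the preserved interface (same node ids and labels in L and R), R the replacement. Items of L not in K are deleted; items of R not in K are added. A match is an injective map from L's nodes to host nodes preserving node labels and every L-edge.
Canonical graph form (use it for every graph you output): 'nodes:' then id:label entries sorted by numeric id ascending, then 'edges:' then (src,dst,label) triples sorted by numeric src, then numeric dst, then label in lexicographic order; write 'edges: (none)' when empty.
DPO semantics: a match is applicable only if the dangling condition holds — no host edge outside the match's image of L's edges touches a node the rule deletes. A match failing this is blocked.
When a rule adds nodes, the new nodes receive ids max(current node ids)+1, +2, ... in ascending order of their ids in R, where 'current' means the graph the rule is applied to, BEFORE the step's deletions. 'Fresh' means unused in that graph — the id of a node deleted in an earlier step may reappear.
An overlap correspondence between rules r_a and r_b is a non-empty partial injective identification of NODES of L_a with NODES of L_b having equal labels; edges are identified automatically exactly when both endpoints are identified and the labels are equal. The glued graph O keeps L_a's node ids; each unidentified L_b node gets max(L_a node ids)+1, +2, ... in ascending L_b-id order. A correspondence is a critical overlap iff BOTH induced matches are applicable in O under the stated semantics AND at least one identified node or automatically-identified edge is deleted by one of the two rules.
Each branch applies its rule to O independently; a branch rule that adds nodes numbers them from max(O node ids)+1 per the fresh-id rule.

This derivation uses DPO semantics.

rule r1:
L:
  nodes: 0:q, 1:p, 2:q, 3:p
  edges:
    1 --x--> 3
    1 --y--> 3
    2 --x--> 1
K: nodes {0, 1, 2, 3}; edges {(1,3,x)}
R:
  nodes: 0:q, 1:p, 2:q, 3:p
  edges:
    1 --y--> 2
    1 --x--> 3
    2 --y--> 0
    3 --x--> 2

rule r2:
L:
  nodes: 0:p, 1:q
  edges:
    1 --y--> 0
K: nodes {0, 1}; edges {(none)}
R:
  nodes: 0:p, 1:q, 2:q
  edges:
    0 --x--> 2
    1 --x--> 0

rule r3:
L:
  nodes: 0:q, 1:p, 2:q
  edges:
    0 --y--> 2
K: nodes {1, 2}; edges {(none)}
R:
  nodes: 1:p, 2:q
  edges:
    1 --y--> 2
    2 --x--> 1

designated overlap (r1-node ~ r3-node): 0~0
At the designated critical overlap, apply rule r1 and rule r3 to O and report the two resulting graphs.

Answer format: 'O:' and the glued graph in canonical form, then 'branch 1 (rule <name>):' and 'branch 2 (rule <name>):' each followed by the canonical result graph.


O:
nodes: 0:q, 1:p, 2:q, 3:p, 4:p, 5:q
edges: (0,5,y); (1,3,x); (1,3,y); (2,1,x)
branch 1 (rule r1):
nodes: 0:q, 1:p, 2:q, 3:p, 4:p, 5:q
edges: (0,5,y); (1,2,y); (1,3,x); (2,0,y); (3,2,x)
branch 2 (rule r3):
nodes: 1:p, 2:q, 3:p, 4:p, 5:q
edges: (1,3,x); (1,3,y); (2,1,x); (4,5,y); (5,4,x)


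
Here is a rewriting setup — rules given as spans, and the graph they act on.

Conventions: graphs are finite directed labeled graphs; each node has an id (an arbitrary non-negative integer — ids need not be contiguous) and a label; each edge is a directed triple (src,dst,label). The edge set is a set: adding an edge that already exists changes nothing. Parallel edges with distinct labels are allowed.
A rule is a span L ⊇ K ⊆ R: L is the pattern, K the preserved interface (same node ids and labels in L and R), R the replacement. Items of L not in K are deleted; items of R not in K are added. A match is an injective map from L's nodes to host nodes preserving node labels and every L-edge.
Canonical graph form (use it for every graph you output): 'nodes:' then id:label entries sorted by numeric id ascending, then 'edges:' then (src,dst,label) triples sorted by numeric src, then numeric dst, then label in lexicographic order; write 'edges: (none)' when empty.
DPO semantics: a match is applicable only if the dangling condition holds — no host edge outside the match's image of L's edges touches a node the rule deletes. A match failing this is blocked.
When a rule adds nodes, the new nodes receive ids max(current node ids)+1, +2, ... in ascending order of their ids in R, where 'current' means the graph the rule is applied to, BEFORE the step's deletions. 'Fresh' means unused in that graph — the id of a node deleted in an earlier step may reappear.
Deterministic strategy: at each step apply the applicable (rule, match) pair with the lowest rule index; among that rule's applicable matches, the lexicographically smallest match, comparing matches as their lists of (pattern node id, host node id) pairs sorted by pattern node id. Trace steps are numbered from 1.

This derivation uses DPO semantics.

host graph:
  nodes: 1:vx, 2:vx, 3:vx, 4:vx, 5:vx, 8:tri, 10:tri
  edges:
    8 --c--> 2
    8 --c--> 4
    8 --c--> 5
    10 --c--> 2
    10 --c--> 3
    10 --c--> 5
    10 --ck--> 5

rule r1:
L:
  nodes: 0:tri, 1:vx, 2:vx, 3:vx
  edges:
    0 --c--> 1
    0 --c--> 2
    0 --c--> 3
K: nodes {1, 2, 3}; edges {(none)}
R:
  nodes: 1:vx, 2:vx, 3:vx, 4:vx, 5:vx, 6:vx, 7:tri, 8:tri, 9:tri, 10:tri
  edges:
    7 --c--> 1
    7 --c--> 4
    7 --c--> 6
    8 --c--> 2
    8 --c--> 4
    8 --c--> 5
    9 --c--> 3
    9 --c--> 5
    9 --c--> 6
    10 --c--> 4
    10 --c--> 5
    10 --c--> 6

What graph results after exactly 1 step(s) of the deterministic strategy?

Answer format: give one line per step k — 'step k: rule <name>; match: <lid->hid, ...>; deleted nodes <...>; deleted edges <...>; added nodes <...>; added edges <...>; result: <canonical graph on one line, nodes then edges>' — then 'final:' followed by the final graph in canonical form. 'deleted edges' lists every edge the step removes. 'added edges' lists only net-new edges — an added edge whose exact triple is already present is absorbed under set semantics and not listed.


step 1: rule r1; match: 0->8, 1->2, 2->4, 3->5; deleted nodes 8; deleted edges (8,2,c); (8,4,c); (8,5,c); added nodes 11, 12, 13, 14, 15, 16, 17; added edges (14,2,c); (14,11,c); (14,13,c); (15,4,c); (15,11,c); (15,12,c); (16,5,c); (16,12,c); (16,13,c); (17,11,c); (17,12,c); (17,13,c); result: nodes: 1:vx, 2:vx, 3:vx, 4:vx, 5:vx, 10:tri, 11:vx, 12:vx, 13:vx, 14:tri, 15:tri, 16:tri, 17:tri edges: (10,2,c); (10,3,c); (10,5,c); (10,5,ck); (14,2,c); (14,11,c); (14,13,c); (15,4,c); (15,11,c); (15,12,c); (16,5,c); (16,12,c); (16,13,c); (17,11,c); (17,12,c); (17,13,c)
final:
nodes: 1:vx, 2:vx, 3:vx, 4:vx, 5:vx, 10:tri, 11:vx, 12:vx, 13:vx, 14:tri, 15:tri, 16:tri, 17:tri
edges: (10,2,c); (10,3,c); (10,5,c); (10,5,ck); (14,2,c); (14,11,c); (14,13,c); (15,4,c); (15,11,c); (15,12,c); (16,5,c); (16,12,c); (16,13,c); (17,11,c); (17,12,c); (17,13,c)


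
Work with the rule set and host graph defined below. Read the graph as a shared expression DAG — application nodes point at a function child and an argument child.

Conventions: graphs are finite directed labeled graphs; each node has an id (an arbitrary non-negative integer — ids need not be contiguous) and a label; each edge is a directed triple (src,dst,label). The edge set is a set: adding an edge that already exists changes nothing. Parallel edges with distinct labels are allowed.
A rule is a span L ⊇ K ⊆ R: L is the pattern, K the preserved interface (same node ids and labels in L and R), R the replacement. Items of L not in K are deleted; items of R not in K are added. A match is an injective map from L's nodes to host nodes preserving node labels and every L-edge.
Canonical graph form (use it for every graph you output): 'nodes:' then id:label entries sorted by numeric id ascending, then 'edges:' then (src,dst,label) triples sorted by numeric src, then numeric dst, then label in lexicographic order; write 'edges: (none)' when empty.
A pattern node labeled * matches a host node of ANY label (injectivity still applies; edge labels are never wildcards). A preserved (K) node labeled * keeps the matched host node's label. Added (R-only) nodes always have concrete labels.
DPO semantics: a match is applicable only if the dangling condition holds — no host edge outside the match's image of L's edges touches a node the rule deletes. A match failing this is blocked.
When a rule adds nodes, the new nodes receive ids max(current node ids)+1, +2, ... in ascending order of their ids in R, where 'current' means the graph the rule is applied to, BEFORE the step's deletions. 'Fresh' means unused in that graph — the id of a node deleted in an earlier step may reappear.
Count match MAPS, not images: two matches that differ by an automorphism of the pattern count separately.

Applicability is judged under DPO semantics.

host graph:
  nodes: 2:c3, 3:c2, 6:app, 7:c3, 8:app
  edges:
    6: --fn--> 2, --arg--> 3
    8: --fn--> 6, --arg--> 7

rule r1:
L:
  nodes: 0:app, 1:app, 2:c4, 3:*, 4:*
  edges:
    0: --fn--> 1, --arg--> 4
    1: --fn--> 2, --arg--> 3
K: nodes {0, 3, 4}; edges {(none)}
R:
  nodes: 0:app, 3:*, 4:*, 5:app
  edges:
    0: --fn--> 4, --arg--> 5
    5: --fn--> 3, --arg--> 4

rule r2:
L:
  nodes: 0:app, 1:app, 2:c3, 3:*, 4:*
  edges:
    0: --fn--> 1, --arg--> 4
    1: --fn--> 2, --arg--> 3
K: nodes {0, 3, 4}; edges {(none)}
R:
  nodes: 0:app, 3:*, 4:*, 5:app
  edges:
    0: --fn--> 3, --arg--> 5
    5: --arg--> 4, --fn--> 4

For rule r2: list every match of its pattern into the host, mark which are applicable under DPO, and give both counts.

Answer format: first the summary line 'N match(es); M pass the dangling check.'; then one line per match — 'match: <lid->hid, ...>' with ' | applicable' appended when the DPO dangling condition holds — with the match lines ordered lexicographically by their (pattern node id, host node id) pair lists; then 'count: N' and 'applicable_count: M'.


1 match(es); 1 pass the dangling check.
match: 0->8, 1->6, 2->2, 3->3, 4->7 | applicable
count: 1
applicable_count: 1


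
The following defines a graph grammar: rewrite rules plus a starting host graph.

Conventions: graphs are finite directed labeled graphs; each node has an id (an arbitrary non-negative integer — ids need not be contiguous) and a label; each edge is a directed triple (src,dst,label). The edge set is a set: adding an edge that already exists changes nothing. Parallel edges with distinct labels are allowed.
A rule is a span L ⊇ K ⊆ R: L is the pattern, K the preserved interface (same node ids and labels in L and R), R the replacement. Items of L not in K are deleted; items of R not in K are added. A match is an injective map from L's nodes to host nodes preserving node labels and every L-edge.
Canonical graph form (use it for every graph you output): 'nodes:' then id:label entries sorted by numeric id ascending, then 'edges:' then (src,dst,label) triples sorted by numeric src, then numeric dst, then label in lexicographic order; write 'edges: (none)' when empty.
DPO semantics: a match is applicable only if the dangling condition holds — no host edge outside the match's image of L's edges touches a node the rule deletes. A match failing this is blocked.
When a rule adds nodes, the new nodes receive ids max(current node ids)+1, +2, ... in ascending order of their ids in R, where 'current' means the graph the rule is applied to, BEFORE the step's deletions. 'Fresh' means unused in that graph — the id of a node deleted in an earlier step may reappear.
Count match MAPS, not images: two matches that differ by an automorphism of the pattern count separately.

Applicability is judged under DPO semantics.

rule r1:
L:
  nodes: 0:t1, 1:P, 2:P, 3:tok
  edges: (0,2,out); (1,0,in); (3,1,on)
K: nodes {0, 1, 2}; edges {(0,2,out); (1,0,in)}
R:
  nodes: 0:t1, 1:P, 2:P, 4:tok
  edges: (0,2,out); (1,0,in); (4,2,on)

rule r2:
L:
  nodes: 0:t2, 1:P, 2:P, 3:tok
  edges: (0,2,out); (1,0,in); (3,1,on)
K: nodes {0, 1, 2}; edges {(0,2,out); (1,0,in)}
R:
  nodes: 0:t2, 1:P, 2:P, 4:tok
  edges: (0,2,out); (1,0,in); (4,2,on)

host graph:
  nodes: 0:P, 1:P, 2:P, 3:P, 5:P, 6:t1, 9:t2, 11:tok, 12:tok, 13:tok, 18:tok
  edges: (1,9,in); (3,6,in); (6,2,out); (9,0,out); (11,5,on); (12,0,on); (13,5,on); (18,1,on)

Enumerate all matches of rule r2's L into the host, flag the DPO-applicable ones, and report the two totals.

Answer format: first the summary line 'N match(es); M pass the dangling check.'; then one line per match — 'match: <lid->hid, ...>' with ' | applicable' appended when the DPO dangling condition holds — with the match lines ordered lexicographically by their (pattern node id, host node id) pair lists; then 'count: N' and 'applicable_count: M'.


1 match(es); 1 pass the dangling check.
match: 0->9, 1->1, 2->0, 3->18 | applicable
count: 1
applicable_count: 1


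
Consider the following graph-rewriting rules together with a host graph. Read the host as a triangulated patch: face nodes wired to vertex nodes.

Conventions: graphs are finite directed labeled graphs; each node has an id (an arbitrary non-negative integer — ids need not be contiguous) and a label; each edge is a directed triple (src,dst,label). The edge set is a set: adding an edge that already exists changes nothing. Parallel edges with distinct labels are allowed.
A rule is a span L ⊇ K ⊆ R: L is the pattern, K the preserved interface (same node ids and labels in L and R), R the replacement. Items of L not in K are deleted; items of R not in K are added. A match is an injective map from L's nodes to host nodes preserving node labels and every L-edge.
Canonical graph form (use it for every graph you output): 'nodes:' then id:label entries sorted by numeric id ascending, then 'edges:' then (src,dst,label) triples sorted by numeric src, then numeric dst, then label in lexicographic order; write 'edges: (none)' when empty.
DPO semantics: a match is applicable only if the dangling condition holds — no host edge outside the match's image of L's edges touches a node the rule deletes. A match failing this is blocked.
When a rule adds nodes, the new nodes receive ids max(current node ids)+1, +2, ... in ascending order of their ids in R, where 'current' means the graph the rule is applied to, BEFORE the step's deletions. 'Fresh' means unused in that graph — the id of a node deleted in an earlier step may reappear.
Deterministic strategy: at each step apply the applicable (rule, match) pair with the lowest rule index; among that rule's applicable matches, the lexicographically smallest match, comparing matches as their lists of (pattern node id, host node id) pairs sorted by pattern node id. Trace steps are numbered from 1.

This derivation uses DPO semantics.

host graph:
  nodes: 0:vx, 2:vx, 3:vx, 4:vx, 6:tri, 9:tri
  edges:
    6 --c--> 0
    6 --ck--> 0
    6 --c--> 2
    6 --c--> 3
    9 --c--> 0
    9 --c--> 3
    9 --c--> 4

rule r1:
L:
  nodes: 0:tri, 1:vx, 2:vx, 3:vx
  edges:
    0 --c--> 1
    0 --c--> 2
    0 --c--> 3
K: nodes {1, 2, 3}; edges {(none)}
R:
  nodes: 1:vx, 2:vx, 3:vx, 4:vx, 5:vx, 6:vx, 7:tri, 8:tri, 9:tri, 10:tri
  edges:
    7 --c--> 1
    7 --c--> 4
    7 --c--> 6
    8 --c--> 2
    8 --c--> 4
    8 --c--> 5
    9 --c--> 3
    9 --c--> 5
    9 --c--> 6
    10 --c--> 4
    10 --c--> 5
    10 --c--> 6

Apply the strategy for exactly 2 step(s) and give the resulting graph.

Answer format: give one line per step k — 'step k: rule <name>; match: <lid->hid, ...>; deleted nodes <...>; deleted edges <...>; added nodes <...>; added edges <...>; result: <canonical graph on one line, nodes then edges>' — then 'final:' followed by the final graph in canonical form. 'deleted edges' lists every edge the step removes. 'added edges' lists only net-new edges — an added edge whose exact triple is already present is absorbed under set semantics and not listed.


step 1: rule r1; match: 0->9, 1->0, 2->3, 3->4; deleted nodes 9; deleted edges (9,0,c); (9,3,c); (9,4,c); added nodes 10, 11, 12, 13, 14, 15, 16; added edges (13,0,c); (13,10,c); (13,12,c); (14,3,c); (14,10,c); (14,11,c); (15,4,c); (15,11,c); (15,12,c); (16,10,c); (16,11,c); (16,12,c); result: nodes: 0:vx, 2:vx, 3:vx, 4:vx, 6:tri, 10:vx, 11:vx, 12:vx, 13:tri, 14:tri, 15:tri, 16:tri edges: (6,0,c); (6,0,ck); (6,2,c); (6,3,c); (13,0,c); (13,10,c); (13,12,c); (14,3,c); (14,10,c); (14,11,c); (15,4,c); (15,11,c); (15,12,c); (16,10,c); (16,11,c); (16,12,c)
step 2: rule r1; match: 0->13, 1->0, 2->10, 3->12; deleted nodes 13; deleted edges (13,0,c); (13,10,c); (13,12,c); added nodes 17, 18, 19, 20, 21, 22, 23; added edges (20,0,c); (20,17,c); (20,19,c); (21,10,c); (21,17,c); (21,18,c); (22,12,c); (22,18,c); (22,19,c); (23,17,c); (23,18,c); (23,19,c); result: nodes: 0:vx, 2:vx, 3:vx, 4:vx, 6:tri, 10:vx, 11:vx, 12:vx, 14:tri, 15:tri, 16:tri, 17:vx, 18:vx, 19:vx, 20:tri, 21:tri, 22:tri, 23:tri edges: (6,0,c); (6,0,ck); (6,2,c); (6,3,c); (14,3,c); (14,10,c); (14,11,c); (15,4,c); (15,11,c); (15,12,c); (16,10,c); (16,11,c); (16,12,c); (20,0,c); (20,17,c); (20,19,c); (21,10,c); (21,17,c); (21,18,c); (22,12,c); (22,18,c); (22,19,c); (23,17,c); (23,18,c); (23,19,c)
final:
nodes: 0:vx, 2:vx, 3:vx, 4:vx, 6:tri, 10:vx, 11:vx, 12:vx, 14:tri, 15:tri, 16:tri, 17:vx, 18:vx, 19:vx, 20:tri, 21:tri, 22:tri, 23:tri
edges: (6,0,c); (6,0,ck); (6,2,c); (6,3,c); (14,3,c); (14,10,c); (14,11,c); (15,4,c); (15,11,c); (15,12,c); (16,10,c); (16,11,c); (16,12,c); (20,0,c); (20,17,c); (20,19,c); (21,10,c); (21,17,c); (21,18,c); (22,12,c); (22,18,c); (22,19,c); (23,17,c); (23,18,c); (23,19,c)
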